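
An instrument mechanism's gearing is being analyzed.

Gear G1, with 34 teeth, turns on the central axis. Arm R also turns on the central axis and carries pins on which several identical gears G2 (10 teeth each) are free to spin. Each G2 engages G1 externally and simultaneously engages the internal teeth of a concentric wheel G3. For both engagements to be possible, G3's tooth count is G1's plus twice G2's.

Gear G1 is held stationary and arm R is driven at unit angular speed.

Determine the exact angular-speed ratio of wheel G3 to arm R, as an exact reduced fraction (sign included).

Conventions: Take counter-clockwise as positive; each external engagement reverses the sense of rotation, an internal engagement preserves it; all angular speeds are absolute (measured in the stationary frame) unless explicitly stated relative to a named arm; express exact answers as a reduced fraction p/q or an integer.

44/27

class = planetary set [G3 = 34+2·10 = 54; Willis about the carrier]
ring teeth: 34 + 2·10 = 54
34(ω_sun−ω_arm) = −54(ω_ring−ω_arm),  ω_sun = 0, ω_arm = 1
ω_ring = 1 − (34/54)(0−1) = 44/27
ω_out/ω_in = 44/27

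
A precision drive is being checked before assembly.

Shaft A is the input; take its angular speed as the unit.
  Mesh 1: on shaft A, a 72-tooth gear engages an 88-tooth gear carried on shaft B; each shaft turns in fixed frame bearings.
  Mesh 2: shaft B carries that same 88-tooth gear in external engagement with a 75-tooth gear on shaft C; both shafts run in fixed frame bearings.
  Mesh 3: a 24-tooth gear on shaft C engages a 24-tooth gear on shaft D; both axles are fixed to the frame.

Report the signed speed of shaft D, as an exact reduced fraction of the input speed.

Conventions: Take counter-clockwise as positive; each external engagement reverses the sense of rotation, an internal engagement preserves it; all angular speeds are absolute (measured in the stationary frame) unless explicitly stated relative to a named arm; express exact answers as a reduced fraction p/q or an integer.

-24/25

3-mesh fixed-axis compound train (all bearings frame-fixed)
mesh 1 [72T→88T]: |ω|/ω_in = 1×72/88 = 9/11, sense flips to −
mesh 2 [88T→75T]: |ω|/ω_in = (9/11)×88/75 = 24/25, sense flips to +
mesh 3 [24T→24T]: |ω|/ω_in = (24/25)×24/24 = 24/25, sense flips to −
signed output speed (× input speed) = -24/25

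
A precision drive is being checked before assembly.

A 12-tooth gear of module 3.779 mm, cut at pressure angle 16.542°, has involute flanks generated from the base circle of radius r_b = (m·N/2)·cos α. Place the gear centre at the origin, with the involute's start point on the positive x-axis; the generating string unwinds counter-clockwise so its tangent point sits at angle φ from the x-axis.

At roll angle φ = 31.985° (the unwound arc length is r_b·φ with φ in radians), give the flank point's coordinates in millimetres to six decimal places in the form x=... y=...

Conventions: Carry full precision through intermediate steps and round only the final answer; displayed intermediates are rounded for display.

class = single-mesh tooth geometry [base-circle involute, m = 3.779, 12T]
pitch radius r_p = m·N/2 = 3.779·12/2 = 22.674000
base radius r_b = r_p·cos α = 22.674000·cos 16.542° = 21.735552
roll angle φ = 31.985° = 0.55824356 rad
x = r_b·(cos φ + φ·sin φ) = 24.863013
y = r_b·(sin φ − φ·cos φ) = 1.221590

x=24.863013 y=1.221590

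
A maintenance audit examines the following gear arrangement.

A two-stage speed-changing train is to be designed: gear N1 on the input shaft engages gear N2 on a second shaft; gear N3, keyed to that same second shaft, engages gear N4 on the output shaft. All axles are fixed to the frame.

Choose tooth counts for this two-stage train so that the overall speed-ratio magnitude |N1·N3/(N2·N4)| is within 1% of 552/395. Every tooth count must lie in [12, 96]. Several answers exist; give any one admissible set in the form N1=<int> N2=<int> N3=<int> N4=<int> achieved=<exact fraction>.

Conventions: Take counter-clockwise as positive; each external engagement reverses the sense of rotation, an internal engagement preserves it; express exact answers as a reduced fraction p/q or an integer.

class = fixed-axis compound train [2-stage, 552/395 wanted]
target = 552/395 in lowest terms: an exact hit needs N1·N3 = k·552 and N2·N4 = k·395 for one integer k, every count in [12, 96]; additionally prefer no 1:1 stage (N1 ≠ N2, N3 ≠ N4)
k = 1…2: no 1:1-free in-range split of k·552 and k·395 into factor pairs; take k = 3
k = 3: N1·N3 = 1656 = 18·92, N2·N4 = 1185 = 15·79
achieved = 18·92/(15·79) = 552/395; |achieved − target| = 0 ≤ 138/9875 ✓

N1=18 N2=15 N3=92 N4=79 achieved=552/395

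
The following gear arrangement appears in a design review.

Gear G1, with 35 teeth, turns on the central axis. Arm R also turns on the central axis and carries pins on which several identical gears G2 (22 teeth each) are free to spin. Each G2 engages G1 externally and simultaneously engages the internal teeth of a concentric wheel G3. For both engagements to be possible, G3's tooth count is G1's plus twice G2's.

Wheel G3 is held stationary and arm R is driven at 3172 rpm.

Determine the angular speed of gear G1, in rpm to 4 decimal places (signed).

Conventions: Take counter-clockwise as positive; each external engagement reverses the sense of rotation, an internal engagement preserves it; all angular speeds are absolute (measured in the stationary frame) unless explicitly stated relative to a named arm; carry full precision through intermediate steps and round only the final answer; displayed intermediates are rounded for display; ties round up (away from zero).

class = planetary set [G3 = 35+2·22 = 79; Willis about the carrier]
normalise by the input: solve with ω_arm = 1, then scale by 3172 rpm
ring teeth: 35 + 2·22 = 79
35(ω_sun−ω_arm) = −79(ω_ring−ω_arm),  ω_ring = 0, ω_arm = 1
ω_sun = 1 − (79/35)(0−1) = 114/35
scale: ω_sun = 114/35 × 3172 rpm = +10331.6571 rpm

+10331.6571 rpm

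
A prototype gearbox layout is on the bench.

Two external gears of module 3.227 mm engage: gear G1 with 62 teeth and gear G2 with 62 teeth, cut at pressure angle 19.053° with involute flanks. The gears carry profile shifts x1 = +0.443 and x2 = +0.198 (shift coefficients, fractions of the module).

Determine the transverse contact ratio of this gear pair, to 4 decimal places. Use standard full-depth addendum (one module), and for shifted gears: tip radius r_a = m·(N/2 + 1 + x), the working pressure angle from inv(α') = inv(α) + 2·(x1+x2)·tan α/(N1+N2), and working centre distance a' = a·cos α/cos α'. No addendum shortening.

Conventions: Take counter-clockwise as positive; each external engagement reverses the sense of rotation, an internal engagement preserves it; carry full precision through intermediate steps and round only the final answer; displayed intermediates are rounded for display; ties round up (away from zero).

1.7572

topology: single-mesh involute geometry — m = 3.227, 62T/62T pair
base radii: r_b1 = 94.556674, r_b2 = 94.556674
tip radii: r_a1 = 104.693561, r_a2 = 103.902946
inv(α') = inv(19.053°) + 2·(+0.443+0.198)·tan α/(62+62) = 0.01639566  ⇒  α' = 20.62357°
a' = a·cos α / cos α' = 200.0740·cos 19.053°/cos 20.62357° = 202.062590
action lengths: √(r_a1²−r_b1²) = 44.941930, √(r_a2²−r_b2²) = 43.068057
base pitch p_b = π·m·cos α = 9.582534
CR = (44.941930 + 43.068057 − 202.062590·sin 20.62357°)/9.582534 = 1.757170
contact ratio ≈ 1.7572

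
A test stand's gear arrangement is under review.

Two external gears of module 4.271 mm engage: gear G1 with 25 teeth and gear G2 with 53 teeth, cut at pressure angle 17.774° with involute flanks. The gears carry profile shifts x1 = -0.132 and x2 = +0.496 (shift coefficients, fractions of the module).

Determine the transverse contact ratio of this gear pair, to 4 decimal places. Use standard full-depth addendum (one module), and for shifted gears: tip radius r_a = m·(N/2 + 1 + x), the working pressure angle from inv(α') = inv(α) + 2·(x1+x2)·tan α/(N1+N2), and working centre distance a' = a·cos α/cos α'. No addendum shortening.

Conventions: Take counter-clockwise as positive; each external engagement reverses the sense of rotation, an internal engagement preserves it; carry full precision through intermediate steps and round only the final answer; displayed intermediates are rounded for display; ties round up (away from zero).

class = single-mesh tooth geometry [involute pair 25T × 53T, m = 4.271]
base radii: r_b1 = 50.839209, r_b2 = 107.779122
tip radii: r_a1 = 57.094728, r_a2 = 119.570916
inv(α') = inv(17.774°) + 2·(-0.132+0.496)·tan α/(25+53) = 0.01334150  ⇒  α' = 19.29768°
a' = a·cos α / cos α' = 166.5690·cos 17.774°/cos 19.29768° = 168.060942
action lengths: √(r_a1²−r_b1²) = 25.984280, √(r_a2²−r_b2²) = 51.777068
base pitch p_b = π·m·cos α = 12.777287
CR = (25.984280 + 51.777068 − 168.060942·sin 19.29768°)/12.777287 = 1.739119
contact ratio ≈ 1.7391

1.7391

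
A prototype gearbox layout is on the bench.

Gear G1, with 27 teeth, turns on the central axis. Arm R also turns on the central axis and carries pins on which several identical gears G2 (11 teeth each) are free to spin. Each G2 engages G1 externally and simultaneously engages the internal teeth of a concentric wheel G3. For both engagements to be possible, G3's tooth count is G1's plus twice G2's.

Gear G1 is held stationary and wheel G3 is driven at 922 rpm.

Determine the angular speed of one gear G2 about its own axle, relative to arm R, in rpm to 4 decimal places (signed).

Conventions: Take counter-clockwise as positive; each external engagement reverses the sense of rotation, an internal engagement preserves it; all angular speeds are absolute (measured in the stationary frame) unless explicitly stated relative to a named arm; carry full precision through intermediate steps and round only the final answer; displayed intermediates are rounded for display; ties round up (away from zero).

+1459.0981 rpm

class = planetary set [G3 = 27+2·11 = 49; Willis about the carrier]
normalise by the input: solve with ω_ring = 1, then scale by 922 rpm
ring teeth: 27 + 2·11 = 49
27(ω_sun−ω_arm) = −49(ω_ring−ω_arm),  ω_sun = 0, ω_ring = 1
27(0−ω_arm) = −49(1−ω_arm)  ⇒  76·ω_arm = 49  ⇒  ω_arm = 49/76
sun–planet mesh: 27·(0−49/76) = −11·(ω_p−ω_arm)  ⇒  ω_p−ω_arm = 1323/836
scale: ω_p−ω_arm = 1323/836 × 922 rpm = +1459.0981 rpm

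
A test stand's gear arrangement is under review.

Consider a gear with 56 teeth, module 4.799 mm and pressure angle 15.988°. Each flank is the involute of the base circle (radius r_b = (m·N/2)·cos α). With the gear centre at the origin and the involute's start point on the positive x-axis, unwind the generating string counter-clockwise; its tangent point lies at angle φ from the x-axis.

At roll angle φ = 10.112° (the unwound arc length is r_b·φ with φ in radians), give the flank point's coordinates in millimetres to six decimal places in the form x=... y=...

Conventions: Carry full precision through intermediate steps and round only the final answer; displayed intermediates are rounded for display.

x=131.170529 y=0.235964

class = single-mesh tooth geometry [base-circle involute, m = 4.799, 56T]
pitch radius r_p = m·N/2 = 4.799·56/2 = 134.372000
base radius r_b = r_p·cos α = 134.372000·cos 15.988° = 129.174411
roll angle φ = 10.112° = 0.17648769 rad
x = r_b·(cos φ + φ·sin φ) = 131.170529
y = r_b·(sin φ − φ·cos φ) = 0.235964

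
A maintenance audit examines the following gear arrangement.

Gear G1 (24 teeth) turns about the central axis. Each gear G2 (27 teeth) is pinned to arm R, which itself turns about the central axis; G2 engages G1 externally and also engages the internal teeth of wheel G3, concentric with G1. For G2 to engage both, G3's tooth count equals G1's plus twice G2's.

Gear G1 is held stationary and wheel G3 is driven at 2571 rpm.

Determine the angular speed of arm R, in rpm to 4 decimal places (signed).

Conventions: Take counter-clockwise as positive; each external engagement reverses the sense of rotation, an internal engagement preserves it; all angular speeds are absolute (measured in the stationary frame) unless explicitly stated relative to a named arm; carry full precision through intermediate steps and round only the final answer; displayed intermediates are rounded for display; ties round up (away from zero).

+1966.0588 rpm

class = planetary set [G3 = 24+2·27 = 78; Willis about the carrier]
normalise by the input: solve with ω_ring = 1, then scale by 2571 rpm
ring teeth: 24 + 2·27 = 78
24(ω_sun−ω_arm) = −78(ω_ring−ω_arm),  ω_sun = 0, ω_ring = 1
24(0−ω_arm) = −78(1−ω_arm)  ⇒  102·ω_arm = 78  ⇒  ω_arm = 13/17
scale: ω_arm = 13/17 × 2571 rpm = +1966.0588 rpm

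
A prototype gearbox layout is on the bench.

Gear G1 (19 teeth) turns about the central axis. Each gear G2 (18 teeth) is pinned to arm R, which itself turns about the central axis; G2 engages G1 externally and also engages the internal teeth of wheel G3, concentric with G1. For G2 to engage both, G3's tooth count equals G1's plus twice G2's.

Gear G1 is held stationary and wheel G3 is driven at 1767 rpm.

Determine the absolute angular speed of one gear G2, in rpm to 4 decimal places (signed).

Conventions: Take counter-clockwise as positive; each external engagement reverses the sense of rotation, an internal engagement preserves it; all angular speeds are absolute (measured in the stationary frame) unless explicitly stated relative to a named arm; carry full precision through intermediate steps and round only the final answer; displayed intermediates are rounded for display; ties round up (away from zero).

planetary set (19T centre, 18T on arm, 55T internal) — Willis relation
normalise by the input: solve with ω_ring = 1, then scale by 1767 rpm
ring teeth: 19 + 2·18 = 55
19(ω_sun−ω_arm) = −55(ω_ring−ω_arm),  ω_sun = 0, ω_ring = 1
19(0−ω_arm) = −55(1−ω_arm)  ⇒  74·ω_arm = 55  ⇒  ω_arm = 55/74
sun–planet mesh: 19·(0−55/74) = −18·(ω_p−ω_arm)  ⇒  ω_p−ω_arm = 1045/1332
ω_p = 55/74 + 1045/1332 = 55/36
scale: ω_p = 55/36 × 1767 rpm = +2699.5833 rpm

+2699.5833 rpm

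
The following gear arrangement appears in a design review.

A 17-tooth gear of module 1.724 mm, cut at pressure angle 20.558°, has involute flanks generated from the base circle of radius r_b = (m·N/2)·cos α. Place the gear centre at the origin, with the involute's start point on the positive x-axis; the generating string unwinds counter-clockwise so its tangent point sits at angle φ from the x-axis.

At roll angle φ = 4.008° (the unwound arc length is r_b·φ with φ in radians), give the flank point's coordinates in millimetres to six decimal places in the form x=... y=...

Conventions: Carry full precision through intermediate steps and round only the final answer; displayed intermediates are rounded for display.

x=13.754322 y=0.001565

class = single-mesh tooth geometry [base-circle involute, m = 1.724, 17T]
pitch radius r_p = m·N/2 = 1.724·17/2 = 14.654000
base radius r_b = r_p·cos α = 14.654000·cos 20.558° = 13.720792
roll angle φ = 4.008° = 0.06995280 rad
x = r_b·(cos φ + φ·sin φ) = 13.754322
y = r_b·(sin φ − φ·cos φ) = 0.001565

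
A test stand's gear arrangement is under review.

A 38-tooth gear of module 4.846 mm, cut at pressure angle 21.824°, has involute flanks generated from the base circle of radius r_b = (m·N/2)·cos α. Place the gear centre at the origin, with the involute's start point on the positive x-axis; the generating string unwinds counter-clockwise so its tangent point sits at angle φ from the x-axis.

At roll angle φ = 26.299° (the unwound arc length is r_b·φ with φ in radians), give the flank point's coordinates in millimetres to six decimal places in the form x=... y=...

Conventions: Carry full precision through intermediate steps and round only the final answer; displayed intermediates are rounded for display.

class = single-mesh tooth geometry [base-circle involute, m = 4.846, 38T]
pitch radius r_p = m·N/2 = 4.846·38/2 = 92.074000
base radius r_b = r_p·cos α = 92.074000·cos 21.824° = 85.475074
roll angle φ = 26.299° = 0.45900414 rad
x = r_b·(cos φ + φ·sin φ) = 94.010486
y = r_b·(sin φ − φ·cos φ) = 2.697680

x=94.010486 y=2.697680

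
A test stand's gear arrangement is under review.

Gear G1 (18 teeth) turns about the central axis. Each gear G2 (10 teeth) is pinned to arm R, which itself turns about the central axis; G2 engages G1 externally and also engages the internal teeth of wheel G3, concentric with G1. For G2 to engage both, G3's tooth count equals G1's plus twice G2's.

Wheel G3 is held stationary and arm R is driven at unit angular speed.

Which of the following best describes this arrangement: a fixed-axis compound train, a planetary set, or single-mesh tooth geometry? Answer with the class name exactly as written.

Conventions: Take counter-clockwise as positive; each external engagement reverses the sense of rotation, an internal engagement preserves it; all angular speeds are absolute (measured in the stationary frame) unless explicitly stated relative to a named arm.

planetary set (18T centre, 10T on arm, 38T internal) — Willis relation
classification: planetary set

planetary set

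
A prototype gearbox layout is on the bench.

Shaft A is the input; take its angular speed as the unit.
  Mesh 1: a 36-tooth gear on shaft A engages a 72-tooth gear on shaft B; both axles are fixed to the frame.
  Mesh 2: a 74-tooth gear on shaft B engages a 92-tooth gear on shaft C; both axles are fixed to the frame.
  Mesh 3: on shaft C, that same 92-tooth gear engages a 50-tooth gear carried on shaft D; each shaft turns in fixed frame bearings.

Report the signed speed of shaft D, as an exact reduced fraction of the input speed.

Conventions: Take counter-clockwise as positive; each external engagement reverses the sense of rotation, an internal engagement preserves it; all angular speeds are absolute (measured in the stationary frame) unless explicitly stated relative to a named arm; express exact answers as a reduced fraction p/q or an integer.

-37/50

3-mesh fixed-axis compound train (all bearings frame-fixed)
mesh 1 [36T→72T]: |ω|/ω_in = 1×36/72 = 1/2, sense flips to −
mesh 2 [74T→92T]: |ω|/ω_in = (1/2)×74/92 = 37/92, sense flips to +
mesh 3 [92T→50T]: |ω|/ω_in = (37/92)×92/50 = 37/50, sense flips to −
signed output speed (× input speed) = -37/50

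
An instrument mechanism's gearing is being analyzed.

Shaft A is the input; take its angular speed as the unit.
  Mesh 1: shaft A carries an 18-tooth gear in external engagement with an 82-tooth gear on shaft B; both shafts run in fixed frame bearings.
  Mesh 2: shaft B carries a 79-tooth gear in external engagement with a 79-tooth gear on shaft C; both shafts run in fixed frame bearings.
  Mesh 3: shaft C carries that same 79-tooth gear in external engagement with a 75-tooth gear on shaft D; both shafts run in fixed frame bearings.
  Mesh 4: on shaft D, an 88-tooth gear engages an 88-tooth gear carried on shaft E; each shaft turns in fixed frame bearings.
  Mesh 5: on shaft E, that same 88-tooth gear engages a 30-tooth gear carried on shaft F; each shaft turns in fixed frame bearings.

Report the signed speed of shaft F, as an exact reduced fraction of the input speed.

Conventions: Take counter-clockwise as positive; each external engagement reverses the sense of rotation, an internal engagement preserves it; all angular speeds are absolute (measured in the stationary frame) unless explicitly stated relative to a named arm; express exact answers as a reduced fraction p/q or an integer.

-3476/5125

5-mesh fixed-axis compound train (all bearings frame-fixed)
mesh 1 [18T→82T]: |ω|/ω_in = 1×18/82 = 9/41, sense flips to −
mesh 2 [79T→79T]: |ω|/ω_in = (9/41)×79/79 = 9/41, sense flips to +
mesh 3 [79T→75T]: |ω|/ω_in = (9/41)×79/75 = 237/1025, sense flips to −
mesh 4 [88T→88T]: |ω|/ω_in = (237/1025)×88/88 = 237/1025, sense flips to +
mesh 5 [88T→30T]: |ω|/ω_in = (237/1025)×88/30 = 3476/5125, sense flips to −
signed output speed (× input speed) = -3476/5125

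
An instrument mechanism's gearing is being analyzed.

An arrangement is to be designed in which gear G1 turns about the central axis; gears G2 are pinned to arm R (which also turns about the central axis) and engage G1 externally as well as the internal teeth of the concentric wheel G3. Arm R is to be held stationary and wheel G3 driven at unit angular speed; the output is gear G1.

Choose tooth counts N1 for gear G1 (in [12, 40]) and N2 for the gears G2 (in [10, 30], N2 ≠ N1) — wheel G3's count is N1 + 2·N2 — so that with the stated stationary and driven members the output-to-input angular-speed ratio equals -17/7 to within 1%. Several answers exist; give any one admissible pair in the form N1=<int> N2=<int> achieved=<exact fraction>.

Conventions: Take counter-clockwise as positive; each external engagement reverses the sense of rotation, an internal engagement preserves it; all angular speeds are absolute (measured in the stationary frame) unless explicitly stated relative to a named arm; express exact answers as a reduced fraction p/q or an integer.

N1=14 N2=10 achieved=-17/7

design class (target -17/7): planetary set
Willis with ω_arm = 0: ω_sun/ω_ring = −N3/N1; set equal to -17/7  ⇒  N3/N1 = −(-17/7) = 17/7
N3 = N1 + 2·N2  ⇒  N2/N1 = (N3/N1 − 1)/2 = (17/7 − 1)/2 = 5/7
smallest multiple with N1 ≥ 12 and N2 ≥ 10: k = 2  ⇒  N1 = 2·7 = 14, N2 = 2·5 = 10 (N1 ≤ 40, N2 ≤ 30, N2 ≠ N1 ✓), N3 = 14 + 2·10 = 34
check: −N3/N1 with N1 = 14, N3 = 34 gives -17/7; |achieved − target| = 0 ≤ 17/700 ✓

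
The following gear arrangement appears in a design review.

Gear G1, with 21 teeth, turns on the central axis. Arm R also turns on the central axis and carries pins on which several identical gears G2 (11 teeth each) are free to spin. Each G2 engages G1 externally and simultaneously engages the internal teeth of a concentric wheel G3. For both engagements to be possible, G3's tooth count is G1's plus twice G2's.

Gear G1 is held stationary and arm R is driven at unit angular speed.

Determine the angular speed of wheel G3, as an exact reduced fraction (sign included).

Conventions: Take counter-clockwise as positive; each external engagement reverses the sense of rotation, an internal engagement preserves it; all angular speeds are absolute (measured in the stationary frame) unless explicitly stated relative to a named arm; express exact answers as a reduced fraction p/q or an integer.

64/43

recognized (axles ride arm R): planetary set, 21/11/43 teeth
ring teeth: 21 + 2·11 = 43
21(ω_sun−ω_arm) = −43(ω_ring−ω_arm),  ω_sun = 0, ω_arm = 1
ω_ring = 1 − (21/43)(0−1) = 64/43
exact speed ratio = 64/43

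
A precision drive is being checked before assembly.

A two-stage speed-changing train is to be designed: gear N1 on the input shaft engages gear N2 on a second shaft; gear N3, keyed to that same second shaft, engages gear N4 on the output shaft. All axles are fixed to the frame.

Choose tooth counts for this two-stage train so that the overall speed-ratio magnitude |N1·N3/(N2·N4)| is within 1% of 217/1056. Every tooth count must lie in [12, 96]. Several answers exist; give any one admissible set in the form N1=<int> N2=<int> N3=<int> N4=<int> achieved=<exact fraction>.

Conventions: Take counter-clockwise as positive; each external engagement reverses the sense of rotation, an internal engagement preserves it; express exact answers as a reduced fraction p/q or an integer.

N1=14 N2=22 N3=31 N4=96 achieved=217/1056

2-stage fixed-axis compound train for ratio 217/1056
target = 217/1056 in lowest terms: an exact hit needs N1·N3 = k·217 and N2·N4 = k·1056 for one integer k, every count in [12, 96]; additionally prefer no 1:1 stage (N1 ≠ N2, N3 ≠ N4)
k = 1: no 1:1-free in-range split of k·217 and k·1056 into factor pairs; take k = 2
k = 2: N1·N3 = 434 = 14·31, N2·N4 = 2112 = 22·96
achieved = 14·31/(22·96) = 217/1056; |achieved − target| = 0 ≤ 217/105600 ✓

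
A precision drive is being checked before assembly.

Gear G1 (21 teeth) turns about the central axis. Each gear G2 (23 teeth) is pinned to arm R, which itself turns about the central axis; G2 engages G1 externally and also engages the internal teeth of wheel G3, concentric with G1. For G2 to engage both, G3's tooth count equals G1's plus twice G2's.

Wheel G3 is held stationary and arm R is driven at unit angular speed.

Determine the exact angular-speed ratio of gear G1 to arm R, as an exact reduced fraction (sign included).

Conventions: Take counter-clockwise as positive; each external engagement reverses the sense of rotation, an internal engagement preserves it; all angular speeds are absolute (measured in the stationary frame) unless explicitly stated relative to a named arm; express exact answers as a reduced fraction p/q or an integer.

88/21

planetary set (21T centre, 23T on arm, 67T internal) — Willis relation
ring teeth: 21 + 2·23 = 67
21(ω_sun−ω_arm) = −67(ω_ring−ω_arm),  ω_ring = 0, ω_arm = 1
ω_sun = 1 − (67/21)(0−1) = 88/21
ω_out/ω_in = 88/21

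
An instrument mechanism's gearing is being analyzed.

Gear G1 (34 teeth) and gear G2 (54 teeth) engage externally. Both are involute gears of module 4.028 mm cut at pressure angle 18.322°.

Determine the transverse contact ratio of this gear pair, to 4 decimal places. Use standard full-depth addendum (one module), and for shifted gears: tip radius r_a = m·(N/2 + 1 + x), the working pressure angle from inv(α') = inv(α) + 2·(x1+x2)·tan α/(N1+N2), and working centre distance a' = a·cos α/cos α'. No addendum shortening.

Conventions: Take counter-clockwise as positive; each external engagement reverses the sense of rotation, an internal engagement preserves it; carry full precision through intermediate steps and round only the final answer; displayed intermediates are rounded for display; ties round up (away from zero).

1.8147

single-mesh involute tooth geometry (34T engaging 54T at module 4.028)
base radii: r_b1 = 65.004598, r_b2 = 103.242598
tip radii: r_a1 = 72.504000, r_a2 = 112.784000
no profile shift: α' = α, a' = a
action lengths: √(r_a1²−r_b1²) = 32.112804, √(r_a2²−r_b2²) = 45.400404
base pitch p_b = π·m·cos α = 12.012822
CR = (32.112804 + 45.400404 − 177.232000·sin 18.32200°)/12.012822 = 1.814652
contact ratio ≈ 1.8147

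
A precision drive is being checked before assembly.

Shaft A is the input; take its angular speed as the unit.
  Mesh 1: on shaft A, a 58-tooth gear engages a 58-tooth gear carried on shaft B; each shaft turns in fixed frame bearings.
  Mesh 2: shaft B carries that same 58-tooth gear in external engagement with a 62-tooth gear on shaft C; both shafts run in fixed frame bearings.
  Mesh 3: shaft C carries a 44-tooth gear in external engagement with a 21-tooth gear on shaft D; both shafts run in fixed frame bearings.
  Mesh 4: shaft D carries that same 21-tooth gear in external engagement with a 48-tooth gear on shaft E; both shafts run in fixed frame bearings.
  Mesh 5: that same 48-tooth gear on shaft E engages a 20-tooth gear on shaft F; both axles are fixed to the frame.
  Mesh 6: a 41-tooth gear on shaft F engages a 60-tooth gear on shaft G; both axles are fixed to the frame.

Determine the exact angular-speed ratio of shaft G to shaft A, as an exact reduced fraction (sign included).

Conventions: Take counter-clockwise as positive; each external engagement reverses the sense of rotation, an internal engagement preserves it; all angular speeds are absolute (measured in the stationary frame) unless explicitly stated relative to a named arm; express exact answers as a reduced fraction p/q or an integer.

13079/9300

class = fixed-axis compound train [6 meshes; 6 ratios multiply, 6 sense flips]
mesh 1 [58T→58T]: running ratio 1, sense −
mesh 2 [58T→62T]: running ratio 29/31, sense +
mesh 3 [44T→21T]: running ratio 1276/651, sense −
mesh 4 [21T→48T]: running ratio 319/372, sense +
mesh 5 [48T→20T]: running ratio 319/155, sense −
mesh 6 [41T→60T]: running ratio 13079/9300, sense +
ω_out/ω_in = 13079/9300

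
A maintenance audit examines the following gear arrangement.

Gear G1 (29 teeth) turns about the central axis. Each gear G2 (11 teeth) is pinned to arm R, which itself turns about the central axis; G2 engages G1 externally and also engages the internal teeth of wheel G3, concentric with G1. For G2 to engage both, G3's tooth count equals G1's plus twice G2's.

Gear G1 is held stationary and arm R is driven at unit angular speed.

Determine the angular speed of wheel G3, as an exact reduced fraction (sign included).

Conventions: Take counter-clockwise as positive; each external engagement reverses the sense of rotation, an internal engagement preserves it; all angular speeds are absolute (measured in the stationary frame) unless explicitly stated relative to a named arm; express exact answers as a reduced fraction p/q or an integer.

planetary set (29T centre, 11T on arm, 51T internal) — Willis relation
ring teeth: 29 + 2·11 = 51
29(ω_sun−ω_arm) = −51(ω_ring−ω_arm),  ω_sun = 0, ω_arm = 1
ω_ring = 1 − (29/51)(0−1) = 80/51
exact speed ratio = 80/51

80/51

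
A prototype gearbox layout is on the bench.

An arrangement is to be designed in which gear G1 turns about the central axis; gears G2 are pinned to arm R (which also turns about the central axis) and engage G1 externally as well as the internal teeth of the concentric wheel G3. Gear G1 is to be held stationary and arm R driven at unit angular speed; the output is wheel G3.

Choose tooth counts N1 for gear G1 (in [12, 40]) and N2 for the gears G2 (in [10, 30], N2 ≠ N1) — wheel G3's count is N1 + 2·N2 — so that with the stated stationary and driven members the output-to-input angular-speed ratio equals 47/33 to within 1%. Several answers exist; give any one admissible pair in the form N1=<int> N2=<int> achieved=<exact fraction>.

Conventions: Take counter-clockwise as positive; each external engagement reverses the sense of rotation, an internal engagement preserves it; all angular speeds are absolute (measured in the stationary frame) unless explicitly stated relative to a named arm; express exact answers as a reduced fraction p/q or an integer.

N1=28 N2=19 achieved=47/33

design class (target 47/33): planetary set
Willis with ω_sun = 0: ω_ring/ω_arm = (N1+N3)/N3; set equal to 47/33  ⇒  N3/N1 = 1/(47/33 − 1) = 33/14
N3 = N1 + 2·N2  ⇒  N2/N1 = (N3/N1 − 1)/2 = (33/14 − 1)/2 = 19/28
smallest multiple with N1 ≥ 12 and N2 ≥ 10: k = 1  ⇒  N1 = 1·28 = 28, N2 = 1·19 = 19 (N1 ≤ 40, N2 ≤ 30, N2 ≠ N1 ✓), N3 = 28 + 2·19 = 66
check: (N1+N3)/N3 with N1 = 28, N3 = 66 gives 47/33; |achieved − target| = 0 ≤ 47/3300 ✓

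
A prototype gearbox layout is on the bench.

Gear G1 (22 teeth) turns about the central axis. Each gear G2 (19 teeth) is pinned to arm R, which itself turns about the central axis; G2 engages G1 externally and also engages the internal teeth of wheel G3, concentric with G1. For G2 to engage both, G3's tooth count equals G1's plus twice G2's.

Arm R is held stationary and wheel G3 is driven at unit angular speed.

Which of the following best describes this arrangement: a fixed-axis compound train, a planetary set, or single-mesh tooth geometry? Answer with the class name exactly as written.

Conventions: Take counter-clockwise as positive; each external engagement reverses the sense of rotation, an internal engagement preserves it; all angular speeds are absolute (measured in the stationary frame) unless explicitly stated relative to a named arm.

planetary set

recognized (axles ride arm R): planetary set, 22/19/60 teeth
classification: planetary set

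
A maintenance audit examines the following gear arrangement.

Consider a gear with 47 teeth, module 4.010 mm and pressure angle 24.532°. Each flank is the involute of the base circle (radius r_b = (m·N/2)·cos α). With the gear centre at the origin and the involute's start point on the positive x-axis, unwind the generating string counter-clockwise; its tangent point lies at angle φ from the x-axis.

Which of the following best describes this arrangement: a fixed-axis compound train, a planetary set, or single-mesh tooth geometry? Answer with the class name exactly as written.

single-mesh involute tooth geometry (47T wheel at module 4.010)
classification: single-mesh tooth geometry

single-mesh tooth geometry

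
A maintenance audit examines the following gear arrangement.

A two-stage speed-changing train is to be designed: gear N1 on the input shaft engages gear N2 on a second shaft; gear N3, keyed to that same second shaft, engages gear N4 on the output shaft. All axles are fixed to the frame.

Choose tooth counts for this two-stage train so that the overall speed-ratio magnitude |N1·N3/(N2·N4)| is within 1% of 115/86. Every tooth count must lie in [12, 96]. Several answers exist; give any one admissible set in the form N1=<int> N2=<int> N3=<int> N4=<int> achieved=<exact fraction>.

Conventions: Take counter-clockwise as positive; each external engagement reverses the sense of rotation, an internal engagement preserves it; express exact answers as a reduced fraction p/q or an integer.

N1=15 N2=12 N3=46 N4=43 achieved=115/86

design class (target 115/86): fixed-axis compound train
target = 115/86 in lowest terms: an exact hit needs N1·N3 = k·115 and N2·N4 = k·86 for one integer k, every count in [12, 96]; additionally prefer no 1:1 stage (N1 ≠ N2, N3 ≠ N4)
k = 1…5: no 1:1-free in-range split of k·115 and k·86 into factor pairs; take k = 6
k = 6: N1·N3 = 690 = 15·46, N2·N4 = 516 = 12·43
achieved = 15·46/(12·43) = 115/86; |achieved − target| = 0 ≤ 23/1720 ✓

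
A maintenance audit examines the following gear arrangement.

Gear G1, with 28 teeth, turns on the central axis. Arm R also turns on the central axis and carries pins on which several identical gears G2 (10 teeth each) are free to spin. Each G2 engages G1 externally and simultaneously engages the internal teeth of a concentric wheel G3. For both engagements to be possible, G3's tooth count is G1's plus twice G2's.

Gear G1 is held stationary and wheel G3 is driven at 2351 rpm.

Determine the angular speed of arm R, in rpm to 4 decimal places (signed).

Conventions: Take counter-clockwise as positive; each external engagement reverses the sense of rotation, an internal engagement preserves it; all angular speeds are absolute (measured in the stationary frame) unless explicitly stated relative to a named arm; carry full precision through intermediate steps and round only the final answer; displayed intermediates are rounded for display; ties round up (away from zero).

+1484.8421 rpm

topology: planetary set — G1 28T / G2 10T / G3 48T, arm = carrier (Willis)
normalise by the input: solve with ω_ring = 1, then scale by 2351 rpm
ring teeth: 28 + 2·10 = 48
28(ω_sun−ω_arm) = −48(ω_ring−ω_arm),  ω_sun = 0, ω_ring = 1
28(0−ω_arm) = −48(1−ω_arm)  ⇒  76·ω_arm = 48  ⇒  ω_arm = 12/19
scale: ω_arm = 12/19 × 2351 rpm = +1484.8421 rpm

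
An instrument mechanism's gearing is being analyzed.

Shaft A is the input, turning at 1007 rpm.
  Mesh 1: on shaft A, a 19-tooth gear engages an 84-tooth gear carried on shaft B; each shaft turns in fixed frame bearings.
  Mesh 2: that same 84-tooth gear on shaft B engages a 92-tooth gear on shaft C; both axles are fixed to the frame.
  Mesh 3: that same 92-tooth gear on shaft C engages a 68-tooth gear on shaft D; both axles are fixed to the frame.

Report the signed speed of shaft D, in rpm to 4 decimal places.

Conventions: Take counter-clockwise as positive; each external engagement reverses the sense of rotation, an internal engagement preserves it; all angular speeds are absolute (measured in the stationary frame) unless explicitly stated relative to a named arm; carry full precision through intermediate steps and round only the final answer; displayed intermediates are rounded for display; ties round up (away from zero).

-281.3676 rpm

class = fixed-axis compound train [3 meshes; 3 ratios multiply, 3 sense flips]
mesh 1 [19T→84T]: ω = 1007.0000×19/84 = 227.7738 rpm, sense flips to −
mesh 2 [84T→92T]: ω = 227.7738×84/92 = 207.9674 rpm, sense flips to +
mesh 3 [92T→68T]: ω = 207.9674×92/68 = 281.3676 rpm, sense flips to −
signed output speed = -281.3676 rpm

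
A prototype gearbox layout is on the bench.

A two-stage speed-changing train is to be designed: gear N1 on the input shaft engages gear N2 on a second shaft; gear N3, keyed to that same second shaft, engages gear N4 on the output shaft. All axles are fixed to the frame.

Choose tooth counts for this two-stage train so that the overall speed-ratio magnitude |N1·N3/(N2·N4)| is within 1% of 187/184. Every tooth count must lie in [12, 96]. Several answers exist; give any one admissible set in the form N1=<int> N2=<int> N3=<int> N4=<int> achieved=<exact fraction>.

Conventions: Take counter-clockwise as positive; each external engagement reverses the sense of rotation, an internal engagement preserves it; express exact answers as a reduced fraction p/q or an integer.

2-stage fixed-axis compound train for ratio 187/184
target = 187/184 in lowest terms: an exact hit needs N1·N3 = k·187 and N2·N4 = k·184 for one integer k, every count in [12, 96]; additionally prefer no 1:1 stage (N1 ≠ N2, N3 ≠ N4)
k = 1: no 1:1-free in-range split of k·187 and k·184 into factor pairs; take k = 2
k = 2: N1·N3 = 374 = 17·22, N2·N4 = 368 = 16·23
achieved = 17·22/(16·23) = 187/184; |achieved − target| = 0 ≤ 187/18400 ✓

N1=17 N2=16 N3=22 N4=23 achieved=187/184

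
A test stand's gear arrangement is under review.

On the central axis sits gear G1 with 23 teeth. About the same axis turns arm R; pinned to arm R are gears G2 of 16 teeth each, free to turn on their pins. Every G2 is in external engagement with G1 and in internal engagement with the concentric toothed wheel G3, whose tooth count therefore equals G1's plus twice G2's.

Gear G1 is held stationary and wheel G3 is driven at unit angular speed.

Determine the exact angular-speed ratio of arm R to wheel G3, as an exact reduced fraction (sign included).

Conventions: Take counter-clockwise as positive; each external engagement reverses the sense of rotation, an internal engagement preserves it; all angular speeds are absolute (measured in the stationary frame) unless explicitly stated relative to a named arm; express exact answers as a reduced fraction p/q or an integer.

55/78

planetary set (23T centre, 16T on arm, 55T internal) — Willis relation
ring teeth: 23 + 2·16 = 55
23(ω_sun−ω_arm) = −55(ω_ring−ω_arm),  ω_sun = 0, ω_ring = 1
23(0−ω_arm) = −55(1−ω_arm)  ⇒  78·ω_arm = 55  ⇒  ω_arm = 55/78
ω_out/ω_in = 55/78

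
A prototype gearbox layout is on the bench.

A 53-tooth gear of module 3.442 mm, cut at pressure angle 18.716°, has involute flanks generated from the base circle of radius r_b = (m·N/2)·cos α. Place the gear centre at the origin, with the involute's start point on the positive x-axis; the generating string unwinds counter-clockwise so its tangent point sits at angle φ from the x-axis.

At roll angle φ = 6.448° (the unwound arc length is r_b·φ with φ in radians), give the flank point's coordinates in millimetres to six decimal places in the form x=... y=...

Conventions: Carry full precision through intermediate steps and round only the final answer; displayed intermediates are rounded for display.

x=86.935053 y=0.040992

recognized (one wheel, involute flank): single-mesh tooth geometry, m = 3.442, N = 53
pitch radius r_p = m·N/2 = 3.442·53/2 = 91.213000
base radius r_b = r_p·cos α = 91.213000·cos 18.716° = 86.389721
roll angle φ = 6.448° = 0.11253883 rad
x = r_b·(cos φ + φ·sin φ) = 86.935053
y = r_b·(sin φ − φ·cos φ) = 0.040992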